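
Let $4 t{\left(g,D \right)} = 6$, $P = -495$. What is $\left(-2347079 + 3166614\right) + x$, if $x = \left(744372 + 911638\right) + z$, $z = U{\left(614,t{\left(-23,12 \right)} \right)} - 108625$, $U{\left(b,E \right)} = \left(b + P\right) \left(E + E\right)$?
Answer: $2367277$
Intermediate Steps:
$t{\left(g,D \right)} = \frac{3}{2}$ ($t{\left(g,D \right)} = \frac{1}{4} \cdot 6 = \frac{3}{2}$)
$U{\left(b,E \right)} = 2 E \left(-495 + b\right)$ ($U{\left(b,E \right)} = \left(b - 495\right) \left(E + E\right) = \left(-495 + b\right) 2 E = 2 E \left(-495 + b\right)$)
$z = -108268$ ($z = 2 \cdot \frac{3}{2} \left(-495 + 614\right) - 108625 = 2 \cdot \frac{3}{2} \cdot 119 - 108625 = 357 - 108625 = -108268$)
$x = 1547742$ ($x = \left(744372 + 911638\right) - 108268 = 1656010 - 108268 = 1547742$)
$\left(-2347079 + 3166614\right) + x = \left(-2347079 + 3166614\right) + 1547742 = 819535 + 1547742 = 2367277$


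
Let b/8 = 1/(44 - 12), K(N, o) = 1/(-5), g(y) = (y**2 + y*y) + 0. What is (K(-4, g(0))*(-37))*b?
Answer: 37/20 ≈ 1.8500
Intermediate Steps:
g(y) = 2*y**2 (g(y) = (y**2 + y**2) + 0 = 2*y**2 + 0 = 2*y**2)
K(N, o) = -1/5
b = 1/4 (b = 8/(44 - 12) = 8/32 = 8*(1/32) = 1/4 ≈ 0.25000)
(K(-4, g(0))*(-37))*b = -1/5*(-37)*(1/4) = (37/5)*(1/4) = 37/20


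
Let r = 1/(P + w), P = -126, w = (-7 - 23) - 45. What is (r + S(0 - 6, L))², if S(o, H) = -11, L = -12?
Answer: 4892944/40401 ≈ 121.11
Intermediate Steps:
w = -75 (w = -30 - 45 = -75)
r = -1/201 (r = 1/(-126 - 75) = 1/(-201) = -1/201 ≈ -0.0049751)
(r + S(0 - 6, L))² = (-1/201 - 11)² = (-2212/201)² = 4892944/40401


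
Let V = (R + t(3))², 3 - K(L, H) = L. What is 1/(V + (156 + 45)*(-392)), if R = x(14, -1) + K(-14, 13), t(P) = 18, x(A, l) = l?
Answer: -1/77636 ≈ -1.2881e-5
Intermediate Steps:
K(L, H) = 3 - L
R = 16 (R = -1 + (3 - 1*(-14)) = -1 + (3 + 14) = -1 + 17 = 16)
V = 1156 (V = (16 + 18)² = 34² = 1156)
1/(V + (156 + 45)*(-392)) = 1/(1156 + (156 + 45)*(-392)) = 1/(1156 + 201*(-392)) = 1/(1156 - 78792) = 1/(-77636) = -1/77636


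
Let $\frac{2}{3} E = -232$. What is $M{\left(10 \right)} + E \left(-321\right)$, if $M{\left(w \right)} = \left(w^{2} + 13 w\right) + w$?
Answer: $111948$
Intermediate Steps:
$E = -348$ ($E = \frac{3}{2} \left(-232\right) = -348$)
$M{\left(w \right)} = w^{2} + 14 w$
$M{\left(10 \right)} + E \left(-321\right) = 10 \left(14 + 10\right) - -111708 = 10 \cdot 24 + 111708 = 240 + 111708 = 111948$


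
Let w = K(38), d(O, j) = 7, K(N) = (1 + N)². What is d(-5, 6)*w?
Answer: 10647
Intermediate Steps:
w = 1521 (w = (1 + 38)² = 39² = 1521)
d(-5, 6)*w = 7*1521 = 10647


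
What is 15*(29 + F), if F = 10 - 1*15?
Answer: 360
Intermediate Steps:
F = -5 (F = 10 - 15 = -5)
15*(29 + F) = 15*(29 - 5) = 15*24 = 360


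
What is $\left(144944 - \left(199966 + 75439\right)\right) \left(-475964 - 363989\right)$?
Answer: $109581108333$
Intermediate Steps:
$\left(144944 - \left(199966 + 75439\right)\right) \left(-475964 - 363989\right) = \left(144944 - 275405\right) \left(-839953\right) = \left(-130461\right) \left(-839953\right) = 109581108333$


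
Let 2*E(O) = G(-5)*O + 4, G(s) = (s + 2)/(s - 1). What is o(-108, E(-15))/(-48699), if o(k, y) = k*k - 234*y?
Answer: -2683/10822 ≈ -0.24792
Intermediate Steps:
G(s) = (2 + s)/(-1 + s)
E(O) = 2 + O/4 (E(O) = (((2 - 5)/(-1 - 5))*O + 4)/2 = ((-3/(-6))*O + 4)/2 = ((-1/6*(-3))*O + 4)/2 = (O/2 + 4)/2 = (4 + O/2)/2 = 2 + O/4)
o(k, y) = k**2 - 234*y
o(-108, E(-15))/(-48699) = ((-108)**2 - 234*(2 + (1/4)*(-15)))/(-48699) = (11664 - 234*(2 - 15/4))*(-1/48699) = (11664 - 234*(-7/4))*(-1/48699) = (11664 + 819/2)*(-1/48699) = (24147/2)*(-1/48699) = -2683/10822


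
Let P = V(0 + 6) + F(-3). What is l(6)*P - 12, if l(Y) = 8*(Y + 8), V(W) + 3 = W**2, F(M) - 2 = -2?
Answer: 3684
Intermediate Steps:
F(M) = 0 (F(M) = 2 - 2 = 0)
V(W) = -3 + W**2
l(Y) = 64 + 8*Y (l(Y) = 8*(8 + Y) = 64 + 8*Y)
P = 33 (P = (-3 + (0 + 6)**2) + 0 = (-3 + 6**2) + 0 = (-3 + 36) + 0 = 33 + 0 = 33)
l(6)*P - 12 = (64 + 8*6)*33 - 12 = (64 + 48)*33 - 12 = 112*33 - 12 = 3696 - 12 = 3684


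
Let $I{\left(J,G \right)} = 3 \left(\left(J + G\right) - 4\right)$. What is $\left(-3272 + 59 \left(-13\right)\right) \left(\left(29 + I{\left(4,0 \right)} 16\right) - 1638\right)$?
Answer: $6498751$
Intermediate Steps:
$I{\left(J,G \right)} = -12 + 3 G + 3 J$ ($I{\left(J,G \right)} = 3 \left(\left(G + J\right) - 4\right) = 3 \left(-4 + G + J\right) = -12 + 3 G + 3 J$)
$\left(-3272 + 59 \left(-13\right)\right) \left(\left(29 + I{\left(4,0 \right)} 16\right) - 1638\right) = \left(-3272 + 59 \left(-13\right)\right) \left(\left(29 + \left(-12 + 3 \cdot 0 + 3 \cdot 4\right) 16\right) - 1638\right) = \left(-3272 - 767\right) \left(\left(29 + \left(-12 + 0 + 12\right) 16\right) - 1638\right) = - 4039 \left(\left(29 + 0 \cdot 16\right) - 1638\right) = - 4039 \left(\left(29 + 0\right) - 1638\right) = - 4039 \left(29 - 1638\right) = \left(-4039\right) \left(-1609\right) = 6498751$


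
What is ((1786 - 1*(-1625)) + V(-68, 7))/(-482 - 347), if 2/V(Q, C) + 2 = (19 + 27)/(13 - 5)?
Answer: -51173/12435 ≈ -4.1152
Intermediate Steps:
V(Q, C) = 8/15 (V(Q, C) = 2/(-2 + (19 + 27)/(13 - 5)) = 2/(-2 + 46/8) = 2/(-2 + 46*(⅛)) = 2/(-2 + 23/4) = 2/(15/4) = 2*(4/15) = 8/15)
((1786 - 1*(-1625)) + V(-68, 7))/(-482 - 347) = ((1786 - 1*(-1625)) + 8/15)/(-482 - 347) = ((1786 + 1625) + 8/15)/(-829) = (3411 + 8/15)*(-1/829) = (51173/15)*(-1/829) = -51173/12435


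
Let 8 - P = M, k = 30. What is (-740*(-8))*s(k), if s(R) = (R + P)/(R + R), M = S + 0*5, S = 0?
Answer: 11248/3 ≈ 3749.3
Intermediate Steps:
M = 0 (M = 0 + 0*5 = 0 + 0 = 0)
P = 8 (P = 8 - 1*0 = 8 + 0 = 8)
s(R) = (8 + R)/(2*R) (s(R) = (R + 8)/(R + R) = (8 + R)/((2*R)) = (8 + R)*(1/(2*R)) = (8 + R)/(2*R))
(-740*(-8))*s(k) = (-740*(-8))*((½)*(8 + 30)/30) = 5920*((½)*(1/30)*38) = 5920*(19/30) = 11248/3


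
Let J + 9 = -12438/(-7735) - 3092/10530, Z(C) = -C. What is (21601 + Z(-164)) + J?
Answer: 13631718964/626535 ≈ 21757.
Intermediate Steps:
J = -4815311/626535 (J = -9 + (-12438/(-7735) - 3092/10530) = -9 + (-12438*(-1/7735) - 3092*1/10530) = -9 + (12438/7735 - 1546/5265) = -9 + 823504/626535 = -4815311/626535 ≈ -7.6856)
(21601 + Z(-164)) + J = (21601 - 1*(-164)) - 4815311/626535 = (21601 + 164) - 4815311/626535 = 21765 - 4815311/626535 = 13631718964/626535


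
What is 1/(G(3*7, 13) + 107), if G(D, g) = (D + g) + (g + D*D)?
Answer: 1/595 ≈ 0.0016807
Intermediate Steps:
G(D, g) = D + D² + 2*g (G(D, g) = (D + g) + (g + D²) = D + D² + 2*g)
1/(G(3*7, 13) + 107) = 1/((3*7 + (3*7)² + 2*13) + 107) = 1/((21 + 21² + 26) + 107) = 1/((21 + 441 + 26) + 107) = 1/(488 + 107) = 1/595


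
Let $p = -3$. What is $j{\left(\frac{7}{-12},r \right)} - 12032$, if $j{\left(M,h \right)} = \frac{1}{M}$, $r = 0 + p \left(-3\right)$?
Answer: $- \frac{84236}{7} \approx -12034.0$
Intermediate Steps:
$r = 9$ ($r = 0 - -9 = 0 + 9 = 9$)
$j{\left(\frac{7}{-12},r \right)} - 12032 = \frac{1}{7 \frac{1}{-12}} - 12032 = \frac{1}{7 \left(- \frac{1}{12}\right)} - 12032 = \frac{1}{- \frac{7}{12}} - 12032 = - \frac{12}{7} - 12032 = - \frac{84236}{7}$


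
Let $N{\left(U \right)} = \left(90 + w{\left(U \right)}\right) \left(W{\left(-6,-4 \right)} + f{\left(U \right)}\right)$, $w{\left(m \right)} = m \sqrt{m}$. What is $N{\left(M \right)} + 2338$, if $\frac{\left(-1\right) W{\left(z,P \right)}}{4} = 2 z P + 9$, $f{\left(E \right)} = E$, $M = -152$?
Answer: $-31862 + 115520 i \sqrt{38} \approx -31862.0 + 7.1211 \cdot 10^{5} i$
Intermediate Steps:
$w{\left(m \right)} = m^{\frac{3}{2}}$
$W{\left(z,P \right)} = -36 - 8 P z$ ($W{\left(z,P \right)} = - 4 \left(2 z P + 9\right) = - 4 \left(2 P z + 9\right) = - 4 \left(9 + 2 P z\right) = -36 - 8 P z$)
$N{\left(U \right)} = \left(-228 + U\right) \left(90 + U^{\frac{3}{2}}\right)$ ($N{\left(U \right)} = \left(90 + U^{\frac{3}{2}}\right) \left(\left(-36 - \left(-32\right) \left(-6\right)\right) + U\right) = \left(90 + U^{\frac{3}{2}}\right) \left(\left(-36 - 192\right) + U\right) = \left(90 + U^{\frac{3}{2}}\right) \left(-228 + U\right) = \left(-228 + U\right) \left(90 + U^{\frac{3}{2}}\right)$)
$N{\left(M \right)} + 2338 = \left(-20520 + \left(-152\right)^{\frac{5}{2}} - 228 \left(-152\right)^{\frac{3}{2}} + 90 \left(-152\right)\right) + 2338 = \left(-20520 + 46208 i \sqrt{38} - 228 \left(- 304 i \sqrt{38}\right) - 13680\right) + 2338 = \left(-20520 + 46208 i \sqrt{38} + 69312 i \sqrt{38} - 13680\right) + 2338 = \left(-34200 + 115520 i \sqrt{38}\right) + 2338 = -31862 + 115520 i \sqrt{38}$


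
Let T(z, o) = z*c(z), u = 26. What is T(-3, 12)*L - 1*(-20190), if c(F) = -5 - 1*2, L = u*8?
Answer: 24558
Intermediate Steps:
L = 208 (L = 26*8 = 208)
c(F) = -7 (c(F) = -5 - 2 = -7)
T(z, o) = -7*z (T(z, o) = z*(-7) = -7*z)
T(-3, 12)*L - 1*(-20190) = -7*(-3)*208 - 1*(-20190) = 21*208 + 20190 = 4368 + 20190 = 24558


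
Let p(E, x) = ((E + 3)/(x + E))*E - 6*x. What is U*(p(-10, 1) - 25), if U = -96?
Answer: 11168/3 ≈ 3722.7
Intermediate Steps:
p(E, x) = -6*x + E*(3 + E)/(E + x) (p(E, x) = ((3 + E)/(E + x))*E - 6*x = E*(3 + E)/(E + x) - 6*x = -6*x + E*(3 + E)/(E + x))
U*(p(-10, 1) - 25) = -96*(((-10)² - 6*1² + 3*(-10) - 6*(-10)*1)/(-10 + 1) - 25) = -96*((100 - 6*1 - 30 + 60)/(-9) - 25) = -96*(-(100 - 6 - 30 + 60)/9 - 25) = -96*(-⅑*124 - 25) = -96*(-124/9 - 25) = -96*(-349/9) = 11168/3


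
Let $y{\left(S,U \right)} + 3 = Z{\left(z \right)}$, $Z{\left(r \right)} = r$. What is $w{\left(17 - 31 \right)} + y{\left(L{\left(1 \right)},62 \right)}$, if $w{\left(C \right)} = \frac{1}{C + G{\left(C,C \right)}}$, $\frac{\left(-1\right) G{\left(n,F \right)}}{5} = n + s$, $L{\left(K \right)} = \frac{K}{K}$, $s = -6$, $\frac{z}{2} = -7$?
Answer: $- \frac{1461}{86} \approx -16.988$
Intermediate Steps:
$z = -14$ ($z = 2 \left(-7\right) = -14$)
$L{\left(K \right)} = 1$
$G{\left(n,F \right)} = 30 - 5 n$ ($G{\left(n,F \right)} = - 5 \left(n - 6\right) = - 5 \left(-6 + n\right) = 30 - 5 n$)
$y{\left(S,U \right)} = -17$ ($y{\left(S,U \right)} = -3 - 14 = -17$)
$w{\left(C \right)} = \frac{1}{30 - 4 C}$ ($w{\left(C \right)} = \frac{1}{C - \left(-30 + 5 C\right)} = \frac{1}{30 - 4 C}$)
$w{\left(17 - 31 \right)} + y{\left(L{\left(1 \right)},62 \right)} = - \frac{1}{-30 + 4 \left(17 - 31\right)} - 17 = - \frac{1}{-30 + 4 \left(-14\right)} - 17 = - \frac{1}{-30 - 56} - 17 = - \frac{1}{-86} - 17 = \left(-1\right) \left(- \frac{1}{86}\right) - 17 = \frac{1}{86} - 17 = - \frac{1461}{86}$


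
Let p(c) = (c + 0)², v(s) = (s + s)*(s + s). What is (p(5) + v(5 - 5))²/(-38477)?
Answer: -625/38477 ≈ -0.016243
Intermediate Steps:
v(s) = 4*s² (v(s) = (2*s)*(2*s) = 4*s²)
p(c) = c²
(p(5) + v(5 - 5))²/(-38477) = (5² + 4*(5 - 5)²)²/(-38477) = (25 + 4*0²)²*(-1/38477) = (25 + 4*0)²*(-1/38477) = (25 + 0)²*(-1/38477) = 25²*(-1/38477) = 625*(-1/38477) = -625/38477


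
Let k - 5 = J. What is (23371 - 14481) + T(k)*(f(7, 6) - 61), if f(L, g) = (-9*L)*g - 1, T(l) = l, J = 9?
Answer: 2730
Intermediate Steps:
k = 14 (k = 5 + 9 = 14)
f(L, g) = -1 - 9*L*g (f(L, g) = -9*L*g - 1 = -1 - 9*L*g)
(23371 - 14481) + T(k)*(f(7, 6) - 61) = (23371 - 14481) + 14*((-1 - 9*7*6) - 61) = 8890 + 14*((-1 - 378) - 61) = 8890 + 14*(-379 - 61) = 8890 + 14*(-440) = 8890 - 6160 = 2730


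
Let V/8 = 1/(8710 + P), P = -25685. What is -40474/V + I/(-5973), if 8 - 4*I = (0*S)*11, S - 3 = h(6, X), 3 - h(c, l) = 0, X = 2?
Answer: 2051863326967/23892 ≈ 8.5881e+7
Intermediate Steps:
h(c, l) = 3 (h(c, l) = 3 - 1*0 = 3 + 0 = 3)
S = 6 (S = 3 + 3 = 6)
V = -8/16975 (V = 8/(8710 - 25685) = 8/(-16975) = 8*(-1/16975) = -8/16975 ≈ -0.00047128)
I = 2 (I = 2 - 0*6*11/4 = 2 - 0*11 = 2 - ¼*0 = 2 + 0 = 2)
-40474/V + I/(-5973) = -40474/(-8/16975) + 2/(-5973) = -40474*(-16975/8) + 2*(-1/5973) = 343523075/4 - 2/5973 = 2051863326967/23892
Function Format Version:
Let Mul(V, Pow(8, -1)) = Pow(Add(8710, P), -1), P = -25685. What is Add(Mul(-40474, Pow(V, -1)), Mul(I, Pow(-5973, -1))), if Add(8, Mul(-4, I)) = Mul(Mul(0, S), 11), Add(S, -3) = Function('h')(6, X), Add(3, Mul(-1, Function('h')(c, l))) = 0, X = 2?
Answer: Rational(2051863326967, 23892) ≈ 8.5881e+7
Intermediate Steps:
Function('h')(c, l) = 3 (Function('h')(c, l) = Add(3, Mul(-1, 0)) = Add(3, 0) = 3)
S = 6 (S = Add(3, 3) = 6)
V = Rational(-8, 16975) (V = Mul(8, Pow(Add(8710, -25685), -1)) = Mul(8, Pow(-16975, -1)) = Mul(8, Rational(-1, 16975)) = Rational(-8, 16975) ≈ -0.00047128)
I = 2 (I = Add(2, Mul(Rational(-1, 4), Mul(Mul(0, 6), 11))) = Add(2, Mul(Rational(-1, 4), Mul(0, 11))) = Add(2, Mul(Rational(-1, 4), 0)) = Add(2, 0) = 2)
Add(Mul(-40474, Pow(V, -1)), Mul(I, Pow(-5973, -1))) = Add(Mul(-40474, Pow(Rational(-8, 16975), -1)), Mul(2, Pow(-5973, -1))) = Add(Mul(-40474, Rational(-16975, 8)), Mul(2, Rational(-1, 5973))) = Add(Rational(343523075, 4), Rational(-2, 5973)) = Rational(2051863326967, 23892)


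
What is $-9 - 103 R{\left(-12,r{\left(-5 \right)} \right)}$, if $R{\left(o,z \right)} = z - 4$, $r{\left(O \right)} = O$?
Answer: $918$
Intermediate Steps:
$R{\left(o,z \right)} = -4 + z$ ($R{\left(o,z \right)} = z - 4 = -4 + z$)
$-9 - 103 R{\left(-12,r{\left(-5 \right)} \right)} = -9 - 103 \left(-4 - 5\right) = -9 - -927 = -9 + 927 = 918$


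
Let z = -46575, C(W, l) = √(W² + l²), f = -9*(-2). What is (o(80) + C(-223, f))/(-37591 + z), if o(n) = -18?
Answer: 9/42083 - √50053/84166 ≈ -0.0024443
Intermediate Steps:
f = 18
(o(80) + C(-223, f))/(-37591 + z) = (-18 + √((-223)² + 18²))/(-37591 - 46575) = (-18 + √(49729 + 324))/(-84166) = (-18 + √50053)*(-1/84166) = 9/42083 - √50053/84166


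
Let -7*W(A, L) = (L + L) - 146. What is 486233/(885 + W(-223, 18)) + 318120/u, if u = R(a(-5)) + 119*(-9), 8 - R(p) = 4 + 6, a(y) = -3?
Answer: 1646349463/6765265 ≈ 243.35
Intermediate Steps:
W(A, L) = 146/7 - 2*L/7 (W(A, L) = -((L + L) - 146)/7 = -(2*L - 146)/7 = -(-146 + 2*L)/7 = 146/7 - 2*L/7)
R(p) = -2 (R(p) = 8 - (4 + 6) = 8 - 1*10 = 8 - 10 = -2)
u = -1073 (u = -2 + 119*(-9) = -2 - 1071 = -1073)
486233/(885 + W(-223, 18)) + 318120/u = 486233/(885 + (146/7 - 2/7*18)) + 318120/(-1073) = 486233/(885 + (146/7 - 36/7)) + 318120*(-1/1073) = 486233/(885 + 110/7) - 318120/1073 = 486233/(6305/7) - 318120/1073 = 486233*(7/6305) - 318120/1073 = 3403631/6305 - 318120/1073 = 1646349463/6765265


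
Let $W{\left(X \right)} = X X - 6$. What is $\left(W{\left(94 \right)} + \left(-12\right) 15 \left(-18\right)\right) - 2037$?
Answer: $10033$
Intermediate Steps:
$W{\left(X \right)} = -6 + X^{2}$ ($W{\left(X \right)} = X^{2} - 6 = -6 + X^{2}$)
$\left(W{\left(94 \right)} + \left(-12\right) 15 \left(-18\right)\right) - 2037 = \left(\left(-6 + 94^{2}\right) + \left(-12\right) 15 \left(-18\right)\right) - 2037 = \left(\left(-6 + 8836\right) - -3240\right) - 2037 = \left(8830 + 3240\right) - 2037 = 12070 - 2037 = 10033$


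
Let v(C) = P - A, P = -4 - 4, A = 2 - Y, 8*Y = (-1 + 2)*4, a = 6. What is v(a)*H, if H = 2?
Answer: -19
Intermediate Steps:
Y = 1/2 (Y = ((-1 + 2)*4)/8 = (1*4)/8 = (1/8)*4 = 1/2 ≈ 0.50000)
A = 3/2 (A = 2 - 1*1/2 = 2 - 1/2 = 3/2 ≈ 1.5000)
P = -8
v(C) = -19/2 (v(C) = -8 - 1*3/2 = -8 - 3/2 = -19/2)
v(a)*H = -19/2*2 = -19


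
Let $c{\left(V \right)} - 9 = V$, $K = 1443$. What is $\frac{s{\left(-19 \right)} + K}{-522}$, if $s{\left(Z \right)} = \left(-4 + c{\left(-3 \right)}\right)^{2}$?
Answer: $- \frac{1447}{522} \approx -2.772$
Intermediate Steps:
$c{\left(V \right)} = 9 + V$
$s{\left(Z \right)} = 4$ ($s{\left(Z \right)} = \left(-4 + \left(9 - 3\right)\right)^{2} = \left(-4 + 6\right)^{2} = 2^{2} = 4$)
$\frac{s{\left(-19 \right)} + K}{-522} = \frac{4 + 1443}{-522} = \left(- \frac{1}{522}\right) 1447 = - \frac{1447}{522}$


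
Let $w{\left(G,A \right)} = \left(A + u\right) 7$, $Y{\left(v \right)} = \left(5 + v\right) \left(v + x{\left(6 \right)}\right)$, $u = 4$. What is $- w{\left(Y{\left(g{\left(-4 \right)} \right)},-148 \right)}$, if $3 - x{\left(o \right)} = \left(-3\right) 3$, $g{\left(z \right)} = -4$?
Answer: $1008$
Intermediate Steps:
$x{\left(o \right)} = 12$ ($x{\left(o \right)} = 3 - \left(-3\right) 3 = 3 - -9 = 3 + 9 = 12$)
$Y{\left(v \right)} = \left(5 + v\right) \left(12 + v\right)$ ($Y{\left(v \right)} = \left(5 + v\right) \left(v + 12\right) = \left(5 + v\right) \left(12 + v\right)$)
$w{\left(G,A \right)} = 28 + 7 A$ ($w{\left(G,A \right)} = \left(A + 4\right) 7 = \left(4 + A\right) 7 = 28 + 7 A$)
$- w{\left(Y{\left(g{\left(-4 \right)} \right)},-148 \right)} = - (28 + 7 \left(-148\right)) = - (28 - 1036) = \left(-1\right) \left(-1008\right) = 1008$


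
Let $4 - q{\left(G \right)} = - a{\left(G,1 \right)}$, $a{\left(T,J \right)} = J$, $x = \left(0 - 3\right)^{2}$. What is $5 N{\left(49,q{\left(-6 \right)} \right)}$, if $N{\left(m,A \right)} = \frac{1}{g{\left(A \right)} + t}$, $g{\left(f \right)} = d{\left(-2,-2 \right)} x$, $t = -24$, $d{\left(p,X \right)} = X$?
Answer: $- \frac{5}{42} \approx -0.11905$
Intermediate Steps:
$x = 9$ ($x = \left(-3\right)^{2} = 9$)
$g{\left(f \right)} = -18$ ($g{\left(f \right)} = \left(-2\right) 9 = -18$)
$q{\left(G \right)} = 5$ ($q{\left(G \right)} = 4 - \left(-1\right) 1 = 4 - -1 = 4 + 1 = 5$)
$N{\left(m,A \right)} = - \frac{1}{42}$ ($N{\left(m,A \right)} = \frac{1}{-18 - 24} = \frac{1}{-42} = - \frac{1}{42}$)
$5 N{\left(49,q{\left(-6 \right)} \right)} = 5 \left(- \frac{1}{42}\right) = - \frac{5}{42}$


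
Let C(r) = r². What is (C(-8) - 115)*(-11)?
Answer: 561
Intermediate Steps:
(C(-8) - 115)*(-11) = ((-8)² - 115)*(-11) = (64 - 115)*(-11) = -51*(-11) = 561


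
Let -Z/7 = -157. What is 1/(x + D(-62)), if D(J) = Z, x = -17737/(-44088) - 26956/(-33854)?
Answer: 746277576/821053508287 ≈ 0.00090893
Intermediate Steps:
Z = 1099 (Z = -7*(-157) = 1099)
x = 894452263/746277576 (x = -17737*(-1/44088) - 26956*(-1/33854) = 17737/44088 + 13478/16927 = 894452263/746277576 ≈ 1.1986)
D(J) = 1099
1/(x + D(-62)) = 1/(894452263/746277576 + 1099) = 1/(821053508287/746277576) = 746277576/821053508287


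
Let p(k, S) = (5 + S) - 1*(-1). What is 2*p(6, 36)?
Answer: 84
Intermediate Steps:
p(k, S) = 6 + S (p(k, S) = (5 + S) + 1 = 6 + S)
2*p(6, 36) = 2*(6 + 36) = 2*42 = 84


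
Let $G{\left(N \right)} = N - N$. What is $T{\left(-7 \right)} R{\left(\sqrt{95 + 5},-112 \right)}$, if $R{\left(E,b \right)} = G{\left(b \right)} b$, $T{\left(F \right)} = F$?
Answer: $0$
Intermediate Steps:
$G{\left(N \right)} = 0$
$R{\left(E,b \right)} = 0$ ($R{\left(E,b \right)} = 0 b = 0$)
$T{\left(-7 \right)} R{\left(\sqrt{95 + 5},-112 \right)} = \left(-7\right) 0 = 0$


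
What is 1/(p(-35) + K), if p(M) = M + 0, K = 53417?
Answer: 1/53382 ≈ 1.8733e-5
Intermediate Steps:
p(M) = M
1/(p(-35) + K) = 1/(-35 + 53417) = 1/53382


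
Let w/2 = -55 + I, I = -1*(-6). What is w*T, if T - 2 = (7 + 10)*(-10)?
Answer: 16464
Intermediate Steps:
I = 6
T = -168 (T = 2 + (7 + 10)*(-10) = 2 + 17*(-10) = 2 - 170 = -168)
w = -98 (w = 2*(-55 + 6) = 2*(-49) = -98)
w*T = -98*(-168) = 16464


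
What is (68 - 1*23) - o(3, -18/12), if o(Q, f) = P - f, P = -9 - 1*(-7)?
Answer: 91/2 ≈ 45.500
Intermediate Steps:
P = -2 (P = -9 + 7 = -2)
o(Q, f) = -2 - f
(68 - 1*23) - o(3, -18/12) = (68 - 1*23) - (-2 - (-18)/12) = (68 - 23) - (-2 - (-18)/12) = 45 - (-2 - 1*(-3/2)) = 45 - (-2 + 3/2) = 45 - 1*(-1/2) = 45 + 1/2 = 91/2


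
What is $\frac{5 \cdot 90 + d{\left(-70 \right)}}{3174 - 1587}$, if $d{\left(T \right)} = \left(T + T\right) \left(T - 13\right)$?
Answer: $\frac{12070}{1587} \approx 7.6055$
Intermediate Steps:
$d{\left(T \right)} = 2 T \left(-13 + T\right)$
$\frac{5 \cdot 90 + d{\left(-70 \right)}}{3174 - 1587} = \frac{5 \cdot 90 + 2 \left(-70\right) \left(-13 - 70\right)}{3174 - 1587} = \frac{450 + 2 \left(-70\right) \left(-83\right)}{1587} = \left(450 + 11620\right) \frac{1}{1587} = 12070 \cdot \frac{1}{1587} = \frac{12070}{1587}$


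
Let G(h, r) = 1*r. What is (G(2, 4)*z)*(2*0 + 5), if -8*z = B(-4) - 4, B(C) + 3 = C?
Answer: 55/2 ≈ 27.500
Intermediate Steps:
B(C) = -3 + C
G(h, r) = r
z = 11/8 (z = -((-3 - 4) - 4)/8 = -(-7 - 4)/8 = -⅛*(-11) = 11/8 ≈ 1.3750)
(G(2, 4)*z)*(2*0 + 5) = (4*(11/8))*(2*0 + 5) = 11*(0 + 5)/2 = (11/2)*5 = 55/2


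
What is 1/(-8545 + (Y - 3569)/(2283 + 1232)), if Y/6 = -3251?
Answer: -703/6011750 ≈ -0.00011694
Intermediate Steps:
Y = -19506 (Y = 6*(-3251) = -19506)
1/(-8545 + (Y - 3569)/(2283 + 1232)) = 1/(-8545 + (-19506 - 3569)/(2283 + 1232)) = 1/(-8545 - 23075/3515) = 1/(-8545 - 23075*1/3515) = 1/(-8545 - 4615/703) = 1/(-6011750/703) = -703/6011750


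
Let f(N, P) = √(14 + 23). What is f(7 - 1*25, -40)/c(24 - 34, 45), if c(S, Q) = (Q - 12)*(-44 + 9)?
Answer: -√37/1155 ≈ -0.0052665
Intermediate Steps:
c(S, Q) = 420 - 35*Q (c(S, Q) = (-12 + Q)*(-35) = 420 - 35*Q)
f(N, P) = √37
f(7 - 1*25, -40)/c(24 - 34, 45) = √37/(420 - 35*45) = √37/(420 - 1575) = √37/(-1155) = √37*(-1/1155) = -√37/1155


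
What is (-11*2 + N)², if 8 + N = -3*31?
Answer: 15129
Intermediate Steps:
N = -101 (N = -8 - 3*31 = -8 - 93 = -101)
(-11*2 + N)² = (-11*2 - 101)² = (-22 - 101)² = (-123)² = 15129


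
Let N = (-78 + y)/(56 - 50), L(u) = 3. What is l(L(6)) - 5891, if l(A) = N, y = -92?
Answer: -17758/3 ≈ -5919.3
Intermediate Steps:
N = -85/3 (N = (-78 - 92)/(56 - 50) = -170/6 = -170*⅙ = -85/3 ≈ -28.333)
l(A) = -85/3
l(L(6)) - 5891 = -85/3 - 5891 = -17758/3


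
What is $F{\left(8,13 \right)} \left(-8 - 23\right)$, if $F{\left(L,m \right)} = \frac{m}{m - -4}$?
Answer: $- \frac{403}{17} \approx -23.706$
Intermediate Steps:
$F{\left(L,m \right)} = \frac{m}{4 + m}$ ($F{\left(L,m \right)} = \frac{m}{m + 4} = \frac{m}{4 + m}$)
$F{\left(8,13 \right)} \left(-8 - 23\right) = \frac{13}{4 + 13} \left(-8 - 23\right) = \frac{13}{17} \left(-8 - 23\right) = 13 \cdot \frac{1}{17} \left(-31\right) = \frac{13}{17} \left(-31\right) = - \frac{403}{17}$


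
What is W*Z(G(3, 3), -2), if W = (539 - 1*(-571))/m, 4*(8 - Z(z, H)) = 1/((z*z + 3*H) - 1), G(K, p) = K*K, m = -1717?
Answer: -35505/6868 ≈ -5.1696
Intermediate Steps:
G(K, p) = K²
Z(z, H) = 8 - 1/(4*(-1 + z² + 3*H)) (Z(z, H) = 8 - 1/(4*((z*z + 3*H) - 1)) = 8 - 1/(4*((z² + 3*H) - 1)) = 8 - 1/(4*(-1 + z² + 3*H)))
W = -1110/1717 (W = (539 - 1*(-571))/(-1717) = (539 + 571)*(-1/1717) = 1110*(-1/1717) = -1110/1717 ≈ -0.64648)
W*Z(G(3, 3), -2) = -555*(-33 + 32*(3²)² + 96*(-2))/(3434*(-1 + (3²)² + 3*(-2))) = -555*(-33 + 32*9² - 192)/(3434*(-1 + 9² - 6)) = -555*(-33 + 32*81 - 192)/(3434*(-1 + 81 - 6)) = -555*(-33 + 2592 - 192)/(3434*74) = -555*2367/(3434*74) = -1110/1717*2367/296 = -35505/6868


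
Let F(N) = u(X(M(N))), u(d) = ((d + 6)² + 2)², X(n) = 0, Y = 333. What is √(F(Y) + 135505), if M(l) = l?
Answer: √136949 ≈ 370.07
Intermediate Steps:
u(d) = (2 + (6 + d)²)² (u(d) = ((6 + d)² + 2)² = (2 + (6 + d)²)²)
F(N) = 1444 (F(N) = (2 + (6 + 0)²)² = (2 + 6²)² = (2 + 36)² = 38² = 1444)
√(F(Y) + 135505) = √(1444 + 135505) = √136949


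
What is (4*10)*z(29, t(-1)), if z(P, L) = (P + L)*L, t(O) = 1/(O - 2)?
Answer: -3440/9 ≈ -382.22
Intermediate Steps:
t(O) = 1/(-2 + O)
z(P, L) = L*(L + P) (z(P, L) = (L + P)*L = L*(L + P))
(4*10)*z(29, t(-1)) = (4*10)*((1/(-2 - 1) + 29)/(-2 - 1)) = 40*((1/(-3) + 29)/(-3)) = 40*(-(-1/3 + 29)/3) = 40*(-1/3*86/3) = 40*(-86/9) = -3440/9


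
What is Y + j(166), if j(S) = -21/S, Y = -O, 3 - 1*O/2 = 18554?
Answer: 6158911/166 ≈ 37102.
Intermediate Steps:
O = -37102 (O = 6 - 2*18554 = 6 - 37108 = -37102)
Y = 37102 (Y = -1*(-37102) = 37102)
Y + j(166) = 37102 - 21/166 = 6158911/166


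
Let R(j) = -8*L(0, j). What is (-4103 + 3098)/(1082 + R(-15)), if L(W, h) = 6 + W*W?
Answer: -1005/1034 ≈ -0.97195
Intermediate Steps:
L(W, h) = 6 + W**2
R(j) = -48 (R(j) = -8*(6 + 0**2) = -8*(6 + 0) = -8*6 = -48)
(-4103 + 3098)/(1082 + R(-15)) = (-4103 + 3098)/(1082 - 48) = -1005/1034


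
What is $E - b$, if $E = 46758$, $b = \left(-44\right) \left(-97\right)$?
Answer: $42490$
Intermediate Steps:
$b = 4268$
$E - b = 46758 - 4268 = 42490$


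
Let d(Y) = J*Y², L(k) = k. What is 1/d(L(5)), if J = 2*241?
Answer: 1/12050 ≈ 8.2988e-5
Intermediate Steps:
J = 482
d(Y) = 482*Y²
1/d(L(5)) = 1/(482*5²) = 1/(482*25) = 1/12050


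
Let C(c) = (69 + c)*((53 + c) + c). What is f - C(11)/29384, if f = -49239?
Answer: -180855597/3673 ≈ -49239.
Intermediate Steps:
C(c) = (53 + 2*c)*(69 + c) (C(c) = (69 + c)*(53 + 2*c) = (53 + 2*c)*(69 + c))
f - C(11)/29384 = -49239 - (3657 + 2*11² + 191*11)/29384 = -49239 - (3657 + 2*121 + 2101)/29384 = -49239 - (3657 + 242 + 2101)/29384 = -49239 - 6000/29384 = -49239 - 1*750/3673 = -49239 - 750/3673 = -180855597/3673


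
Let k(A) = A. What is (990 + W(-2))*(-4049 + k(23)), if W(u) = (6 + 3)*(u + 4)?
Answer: -4058208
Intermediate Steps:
W(u) = 36 + 9*u (W(u) = 9*(4 + u) = 36 + 9*u)
(990 + W(-2))*(-4049 + k(23)) = (990 + (36 + 9*(-2)))*(-4049 + 23) = (990 + (36 - 18))*(-4026) = (990 + 18)*(-4026) = 1008*(-4026) = -4058208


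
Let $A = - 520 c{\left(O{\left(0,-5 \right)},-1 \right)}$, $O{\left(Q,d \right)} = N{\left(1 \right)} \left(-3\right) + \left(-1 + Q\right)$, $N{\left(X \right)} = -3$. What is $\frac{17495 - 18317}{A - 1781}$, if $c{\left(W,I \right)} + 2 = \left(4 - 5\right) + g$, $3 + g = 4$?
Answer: $\frac{274}{247} \approx 1.1093$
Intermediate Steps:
$g = 1$ ($g = -3 + 4 = 1$)
$O{\left(Q,d \right)} = 8 + Q$ ($O{\left(Q,d \right)} = \left(-3\right) \left(-3\right) + \left(-1 + Q\right) = 9 + \left(-1 + Q\right) = 8 + Q$)
$c{\left(W,I \right)} = -2$ ($c{\left(W,I \right)} = -2 + \left(\left(4 - 5\right) + 1\right) = -2 + \left(-1 + 1\right) = -2 + 0 = -2$)
$A = 1040$ ($A = \left(-520\right) \left(-2\right) = 1040$)
$\frac{17495 - 18317}{A - 1781} = \frac{17495 - 18317}{1040 - 1781} = - \frac{822}{-741} = \left(-822\right) \left(- \frac{1}{741}\right) = \frac{274}{247}$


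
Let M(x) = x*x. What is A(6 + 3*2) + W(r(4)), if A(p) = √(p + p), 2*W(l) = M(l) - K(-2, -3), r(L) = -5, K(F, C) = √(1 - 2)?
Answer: 25/2 + 2*√6 - I/2 ≈ 17.399 - 0.5*I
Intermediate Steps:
M(x) = x²
K(F, C) = I (K(F, C) = √(-1) = I)
W(l) = l²/2 - I/2 (W(l) = (l² - I)/2 = l²/2 - I/2)
A(p) = √2*√p (A(p) = √(2*p) = √2*√p)
A(6 + 3*2) + W(r(4)) = √2*√(6 + 3*2) + ((½)*(-5)² - I/2) = √2*√(6 + 6) + ((½)*25 - I/2) = √2*√12 + (25/2 - I/2) = √2*(2*√3) + (25/2 - I/2) = 2*√6 + (25/2 - I/2) = 25/2 + 2*√6 - I/2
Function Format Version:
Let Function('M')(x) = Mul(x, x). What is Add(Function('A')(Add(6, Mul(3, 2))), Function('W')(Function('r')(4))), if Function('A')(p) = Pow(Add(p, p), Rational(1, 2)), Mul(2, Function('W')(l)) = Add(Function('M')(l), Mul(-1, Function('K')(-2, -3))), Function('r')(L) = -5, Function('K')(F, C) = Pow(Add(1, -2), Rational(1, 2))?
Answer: Add(Rational(25, 2), Mul(2, Pow(6, Rational(1, 2))), Mul(Rational(-1, 2), I)) ≈ Add(17.399, Mul(-0.50000, I))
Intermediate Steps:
Function('M')(x) = Pow(x, 2)
Function('K')(F, C) = I (Function('K')(F, C) = Pow(-1, Rational(1, 2)) = I)
Function('W')(l) = Add(Mul(Rational(1, 2), Pow(l, 2)), Mul(Rational(-1, 2), I)) (Function('W')(l) = Mul(Rational(1, 2), Add(Pow(l, 2), Mul(-1, I))) = Add(Mul(Rational(1, 2), Pow(l, 2)), Mul(Rational(-1, 2), I)))
Function('A')(p) = Mul(Pow(2, Rational(1, 2)), Pow(p, Rational(1, 2))) (Function('A')(p) = Pow(Mul(2, p), Rational(1, 2)) = Mul(Pow(2, Rational(1, 2)), Pow(p, Rational(1, 2))))
Add(Function('A')(Add(6, Mul(3, 2))), Function('W')(Function('r')(4))) = Add(Mul(Pow(2, Rational(1, 2)), Pow(Add(6, Mul(3, 2)), Rational(1, 2))), Add(Mul(Rational(1, 2), Pow(-5, 2)), Mul(Rational(-1, 2), I))) = Add(Mul(Pow(2, Rational(1, 2)), Pow(Add(6, 6), Rational(1, 2))), Add(Mul(Rational(1, 2), 25), Mul(Rational(-1, 2), I))) = Add(Mul(Pow(2, Rational(1, 2)), Pow(12, Rational(1, 2))), Add(Rational(25, 2), Mul(Rational(-1, 2), I))) = Add(Mul(Pow(2, Rational(1, 2)), Mul(2, Pow(3, Rational(1, 2)))), Add(Rational(25, 2), Mul(Rational(-1, 2), I))) = Add(Mul(2, Pow(6, Rational(1, 2))), Add(Rational(25, 2), Mul(Rational(-1, 2), I))) = Add(Rational(25, 2), Mul(2, Pow(6, Rational(1, 2))), Mul(Rational(-1, 2), I))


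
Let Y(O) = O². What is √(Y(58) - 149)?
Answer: √3215 ≈ 56.701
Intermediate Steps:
√(Y(58) - 149) = √(58² - 149) = √(3364 - 149) = √3215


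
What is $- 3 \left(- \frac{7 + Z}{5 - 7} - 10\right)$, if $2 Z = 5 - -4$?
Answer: $\frac{51}{4} \approx 12.75$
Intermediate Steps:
$Z = \frac{9}{2}$ ($Z = \frac{5 - -4}{2} = \frac{5 + 4}{2} = \frac{1}{2} \cdot 9 = \frac{9}{2} \approx 4.5$)
$- 3 \left(- \frac{7 + Z}{5 - 7} - 10\right) = - 3 \left(- \frac{7 + \frac{9}{2}}{5 - 7} - 10\right) = - 3 \left(- \frac{23}{2 \left(-2\right)} - 10\right) = - 3 \left(- \frac{23 \left(-1\right)}{2 \cdot 2} - 10\right) = - 3 \left(\left(-1\right) \left(- \frac{23}{4}\right) - 10\right) = - 3 \left(\frac{23}{4} - 10\right) = \left(-3\right) \left(- \frac{17}{4}\right) = \frac{51}{4}$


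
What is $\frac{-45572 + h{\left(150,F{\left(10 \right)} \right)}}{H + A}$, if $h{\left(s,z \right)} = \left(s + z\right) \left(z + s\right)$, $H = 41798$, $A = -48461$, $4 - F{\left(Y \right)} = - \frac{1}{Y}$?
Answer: $\frac{2182519}{666300} \approx 3.2756$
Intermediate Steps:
$F{\left(Y \right)} = 4 + \frac{1}{Y}$ ($F{\left(Y \right)} = 4 - - \frac{1}{Y} = 4 + \frac{1}{Y}$)
$h{\left(s,z \right)} = \left(s + z\right)^{2}$ ($h{\left(s,z \right)} = \left(s + z\right) \left(s + z\right) = \left(s + z\right)^{2}$)
$\frac{-45572 + h{\left(150,F{\left(10 \right)} \right)}}{H + A} = \frac{-45572 + \left(150 + \left(4 + \frac{1}{10}\right)\right)^{2}}{41798 - 48461} = \frac{-45572 + \left(150 + \left(4 + \frac{1}{10}\right)\right)^{2}}{-6663} = \left(-45572 + \left(150 + \frac{41}{10}\right)^{2}\right) \left(- \frac{1}{6663}\right) = \left(-45572 + \left(\frac{1541}{10}\right)^{2}\right) \left(- \frac{1}{6663}\right) = \left(-45572 + \frac{2374681}{100}\right) \left(- \frac{1}{6663}\right) = \left(- \frac{2182519}{100}\right) \left(- \frac{1}{6663}\right) = \frac{2182519}{666300}$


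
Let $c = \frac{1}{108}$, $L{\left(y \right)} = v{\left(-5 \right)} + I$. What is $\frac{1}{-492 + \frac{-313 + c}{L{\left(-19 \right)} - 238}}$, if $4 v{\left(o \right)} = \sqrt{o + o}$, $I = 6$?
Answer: $- \frac{308035761624}{151138029121561} - \frac{912681 i \sqrt{10}}{151138029121561} \approx -0.0020381 - 1.9096 \cdot 10^{-8} i$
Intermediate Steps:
$v{\left(o \right)} = \frac{\sqrt{2} \sqrt{o}}{4}$ ($v{\left(o \right)} = \frac{\sqrt{o + o}}{4} = \frac{\sqrt{2 o}}{4} = \frac{\sqrt{2} \sqrt{o}}{4}$)
$L{\left(y \right)} = 6 + \frac{i \sqrt{10}}{4}$ ($L{\left(y \right)} = \frac{\sqrt{2} \sqrt{-5}}{4} + 6 = \frac{\sqrt{2} i \sqrt{5}}{4} + 6 = \frac{i \sqrt{10}}{4} + 6 = 6 + \frac{i \sqrt{10}}{4}$)
$c = \frac{1}{108} \approx 0.0092593$
$\frac{1}{-492 + \frac{-313 + c}{L{\left(-19 \right)} - 238}} = \frac{1}{-492 + \frac{-313 + \frac{1}{108}}{\left(6 + \frac{i \sqrt{10}}{4}\right) - 238}} = \frac{1}{-492 - \frac{33803}{108 \left(-232 + \frac{i \sqrt{10}}{4}\right)}}$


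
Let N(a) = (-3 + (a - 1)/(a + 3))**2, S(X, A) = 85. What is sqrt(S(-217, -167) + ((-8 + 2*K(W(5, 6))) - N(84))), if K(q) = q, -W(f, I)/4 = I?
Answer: 7*sqrt(3833)/87 ≈ 4.9814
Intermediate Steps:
W(f, I) = -4*I
N(a) = (-3 + (-1 + a)/(3 + a))**2
sqrt(S(-217, -167) + ((-8 + 2*K(W(5, 6))) - N(84))) = sqrt(85 + ((-8 + 2*(-4*6)) - 4*(5 + 84)**2/(3 + 84)**2)) = sqrt(85 + ((-8 + 2*(-24)) - 4*89**2/87**2)) = sqrt(85 + ((-8 - 48) - 4*7921/7569)) = sqrt(85 + (-56 - 1*31684/7569)) = sqrt(85 + (-56 - 31684/7569)) = sqrt(85 - 455548/7569) = sqrt(187817/7569) = 7*sqrt(3833)/87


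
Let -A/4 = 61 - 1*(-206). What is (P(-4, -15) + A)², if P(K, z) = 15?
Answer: 1108809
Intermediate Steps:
A = -1068 (A = -4*(61 - 1*(-206)) = -4*(61 + 206) = -4*267 = -1068)
(P(-4, -15) + A)² = (15 - 1068)² = (-1053)² = 1108809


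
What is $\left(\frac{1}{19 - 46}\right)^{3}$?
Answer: $- \frac{1}{19683} \approx -5.0805 \cdot 10^{-5}$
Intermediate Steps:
$\left(\frac{1}{19 - 46}\right)^{3} = \left(\frac{1}{-27}\right)^{3} = \left(- \frac{1}{27}\right)^{3} = - \frac{1}{19683}$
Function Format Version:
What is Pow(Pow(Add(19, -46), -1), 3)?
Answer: Rational(-1, 19683) ≈ -5.0805e-5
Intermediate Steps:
Pow(Pow(Add(19, -46), -1), 3) = Pow(Pow(-27, -1), 3) = Pow(Rational(-1, 27), 3) = Rational(-1, 19683)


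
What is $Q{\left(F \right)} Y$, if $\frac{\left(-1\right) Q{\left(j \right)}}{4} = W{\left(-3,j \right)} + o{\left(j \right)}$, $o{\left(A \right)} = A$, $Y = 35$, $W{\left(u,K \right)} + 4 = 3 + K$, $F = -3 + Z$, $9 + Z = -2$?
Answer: $4060$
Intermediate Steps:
$Z = -11$ ($Z = -9 - 2 = -11$)
$F = -14$ ($F = -3 - 11 = -14$)
$W{\left(u,K \right)} = -1 + K$ ($W{\left(u,K \right)} = -4 + \left(3 + K\right) = -1 + K$)
$Q{\left(j \right)} = 4 - 8 j$ ($Q{\left(j \right)} = - 4 \left(\left(-1 + j\right) + j\right) = - 4 \left(-1 + 2 j\right) = 4 - 8 j$)
$Q{\left(F \right)} Y = \left(4 - -112\right) 35 = \left(4 + 112\right) 35 = 116 \cdot 35 = 4060$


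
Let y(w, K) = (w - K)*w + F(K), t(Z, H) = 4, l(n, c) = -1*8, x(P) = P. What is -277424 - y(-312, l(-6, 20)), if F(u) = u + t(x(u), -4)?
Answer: -372268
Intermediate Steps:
l(n, c) = -8
F(u) = 4 + u (F(u) = u + 4 = 4 + u)
y(w, K) = 4 + K + w*(w - K) (y(w, K) = (w - K)*w + (4 + K) = w*(w - K) + (4 + K) = 4 + K + w*(w - K))
-277424 - y(-312, l(-6, 20)) = -277424 - (4 - 8 + (-312)² - 1*(-8)*(-312)) = -277424 - (4 - 8 + 97344 - 2496) = -277424 - 1*94844 = -277424 - 94844 = -372268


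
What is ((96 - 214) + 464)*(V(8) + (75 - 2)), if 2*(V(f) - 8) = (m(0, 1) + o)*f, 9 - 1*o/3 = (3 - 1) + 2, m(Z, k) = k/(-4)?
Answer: 48440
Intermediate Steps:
m(Z, k) = -k/4 (m(Z, k) = k*(-1/4) = -k/4)
o = 15 (o = 27 - 3*((3 - 1) + 2) = 27 - 3*(2 + 2) = 27 - 3*4 = 27 - 12 = 15)
V(f) = 8 + 59*f/8 (V(f) = 8 + ((-1/4*1 + 15)*f)/2 = 8 + ((-1/4 + 15)*f)/2 = 8 + (59*f/4)/2 = 8 + 59*f/8)
((96 - 214) + 464)*(V(8) + (75 - 2)) = ((96 - 214) + 464)*((8 + (59/8)*8) + (75 - 2)) = (-118 + 464)*((8 + 59) + 73) = 346*(67 + 73) = 346*140 = 48440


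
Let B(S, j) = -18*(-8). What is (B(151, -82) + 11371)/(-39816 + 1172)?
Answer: -11515/38644 ≈ -0.29798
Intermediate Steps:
B(S, j) = 144
(B(151, -82) + 11371)/(-39816 + 1172) = (144 + 11371)/(-39816 + 1172) = 11515/(-38644) = 11515*(-1/38644) = -11515/38644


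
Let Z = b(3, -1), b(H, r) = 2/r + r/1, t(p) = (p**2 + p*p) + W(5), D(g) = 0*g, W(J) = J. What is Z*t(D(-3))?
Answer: -15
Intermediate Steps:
D(g) = 0
t(p) = 5 + 2*p**2 (t(p) = (p**2 + p*p) + 5 = (p**2 + p**2) + 5 = 2*p**2 + 5 = 5 + 2*p**2)
b(H, r) = r + 2/r (b(H, r) = 2/r + r*1 = 2/r + r = r + 2/r)
Z = -3 (Z = -1 + 2/(-1) = -1 + 2*(-1) = -1 - 2 = -3)
Z*t(D(-3)) = -3*(5 + 2*0**2) = -3*(5 + 2*0) = -3*(5 + 0) = -3*5 = -15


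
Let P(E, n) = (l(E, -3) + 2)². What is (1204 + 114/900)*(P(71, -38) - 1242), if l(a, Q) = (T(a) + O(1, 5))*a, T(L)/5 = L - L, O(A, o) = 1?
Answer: 738189853/150 ≈ 4.9213e+6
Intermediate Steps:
T(L) = 0 (T(L) = 5*(L - L) = 5*0 = 0)
l(a, Q) = a (l(a, Q) = (0 + 1)*a = 1*a = a)
P(E, n) = (2 + E)² (P(E, n) = (E + 2)² = (2 + E)²)
(1204 + 114/900)*(P(71, -38) - 1242) = (1204 + 114/900)*((2 + 71)² - 1242) = (1204 + 114*(1/900))*(73² - 1242) = (1204 + 19/150)*(5329 - 1242) = (180619/150)*4087 = 738189853/150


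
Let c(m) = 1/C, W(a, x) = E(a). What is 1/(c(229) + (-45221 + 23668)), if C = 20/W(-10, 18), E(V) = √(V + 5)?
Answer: -1724240/37162544721 - 4*I*√5/37162544721 ≈ -4.6397e-5 - 2.4068e-10*I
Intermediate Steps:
E(V) = √(5 + V)
W(a, x) = √(5 + a)
C = -4*I*√5 (C = 20/(√(5 - 10)) = 20/(√(-5)) = 20/((I*√5)) = 20*(-I*√5/5) = -4*I*√5 ≈ -8.9443*I)
c(m) = I*√5/20 (c(m) = 1/(-4*I*√5) = I*√5/20)
1/(c(229) + (-45221 + 23668)) = 1/(I*√5/20 + (-45221 + 23668)) = 1/(I*√5/20 - 21553) = 1/(-21553 + I*√5/20)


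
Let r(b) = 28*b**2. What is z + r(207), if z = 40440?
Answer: 1240212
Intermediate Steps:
z + r(207) = 40440 + 28*207**2 = 40440 + 28*42849 = 40440 + 1199772 = 1240212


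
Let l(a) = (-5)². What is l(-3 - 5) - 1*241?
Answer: -216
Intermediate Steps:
l(a) = 25
l(-3 - 5) - 1*241 = 25 - 1*241 = 25 - 241 = -216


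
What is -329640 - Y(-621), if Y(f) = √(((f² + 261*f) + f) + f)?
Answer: -329640 - 3*√24702 ≈ -3.3011e+5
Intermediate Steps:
Y(f) = √(f² + 263*f) (Y(f) = √((f² + 262*f) + f) = √(f² + 263*f))
-329640 - Y(-621) = -329640 - √(-621*(263 - 621)) = -329640 - √(-621*(-358)) = -329640 - √222318 = -329640 - 3*√24702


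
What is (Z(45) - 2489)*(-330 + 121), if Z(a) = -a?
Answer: 529606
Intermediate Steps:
(Z(45) - 2489)*(-330 + 121) = (-1*45 - 2489)*(-330 + 121) = (-45 - 2489)*(-209) = -2534*(-209) = 529606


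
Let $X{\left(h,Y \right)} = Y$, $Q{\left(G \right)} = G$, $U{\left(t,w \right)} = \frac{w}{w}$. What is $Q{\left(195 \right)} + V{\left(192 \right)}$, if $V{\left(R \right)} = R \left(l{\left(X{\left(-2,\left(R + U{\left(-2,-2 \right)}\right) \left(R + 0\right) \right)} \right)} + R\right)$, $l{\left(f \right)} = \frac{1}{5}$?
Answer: $\frac{185487}{5} \approx 37097.0$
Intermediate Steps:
$U{\left(t,w \right)} = 1$
$l{\left(f \right)} = \frac{1}{5}$
$V{\left(R \right)} = R \left(\frac{1}{5} + R\right)$
$Q{\left(195 \right)} + V{\left(192 \right)} = 195 + 192 \left(\frac{1}{5} + 192\right) = 195 + 192 \cdot \frac{961}{5} = 195 + \frac{184512}{5} = \frac{185487}{5}$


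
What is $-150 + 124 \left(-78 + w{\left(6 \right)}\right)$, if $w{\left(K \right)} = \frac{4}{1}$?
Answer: $-9326$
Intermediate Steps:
$w{\left(K \right)} = 4$ ($w{\left(K \right)} = 4 \cdot 1 = 4$)
$-150 + 124 \left(-78 + w{\left(6 \right)}\right) = -150 + 124 \left(-78 + 4\right) = -150 + 124 \left(-74\right) = -150 - 9176 = -9326$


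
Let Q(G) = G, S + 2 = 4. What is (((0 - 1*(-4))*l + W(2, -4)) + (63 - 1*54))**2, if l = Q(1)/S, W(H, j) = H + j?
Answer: 81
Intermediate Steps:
S = 2 (S = -2 + 4 = 2)
l = 1/2 ≈ 0.50000
(((0 - 1*(-4))*l + W(2, -4)) + (63 - 1*54))**2 = (((0 - 1*(-4))*(1/2) + (2 - 4)) + (63 - 1*54))**2 = (((0 + 4)*(1/2) - 2) + (63 - 54))**2 = ((4*(1/2) - 2) + 9)**2 = ((2 - 2) + 9)**2 = (0 + 9)**2 = 9**2 = 81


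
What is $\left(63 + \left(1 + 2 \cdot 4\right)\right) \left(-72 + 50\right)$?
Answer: $-1584$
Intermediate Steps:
$\left(63 + \left(1 + 2 \cdot 4\right)\right) \left(-72 + 50\right) = \left(63 + \left(1 + 8\right)\right) \left(-22\right) = \left(63 + 9\right) \left(-22\right) = 72 \left(-22\right) = -1584$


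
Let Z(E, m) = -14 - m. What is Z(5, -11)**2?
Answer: 9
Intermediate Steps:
Z(5, -11)**2 = (-14 - 1*(-11))**2 = (-14 + 11)**2 = (-3)**2 = 9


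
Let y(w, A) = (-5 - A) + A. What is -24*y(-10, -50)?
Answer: 120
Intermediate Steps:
y(w, A) = -5
-24*y(-10, -50) = -24*(-5) = 120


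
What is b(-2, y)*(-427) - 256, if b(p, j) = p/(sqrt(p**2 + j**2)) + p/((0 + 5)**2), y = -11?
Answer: -5546/25 + 854*sqrt(5)/25 ≈ -145.46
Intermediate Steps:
b(p, j) = p/25 + p/sqrt(j**2 + p**2) (b(p, j) = p/(sqrt(j**2 + p**2)) + p/(5**2) = p/sqrt(j**2 + p**2) + p/25 = p/25 + p/sqrt(j**2 + p**2))
b(-2, y)*(-427) - 256 = ((1/25)*(-2) - 2/sqrt((-11)**2 + (-2)**2))*(-427) - 256 = (-2/25 - 2/sqrt(121 + 4))*(-427) - 256 = (-2/25 - 2*sqrt(5)/25)*(-427) - 256 = (854/25 + 854*sqrt(5)/25) - 256 = -5546/25 + 854*sqrt(5)/25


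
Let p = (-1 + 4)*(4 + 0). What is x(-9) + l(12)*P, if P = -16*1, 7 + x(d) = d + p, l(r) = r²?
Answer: -2308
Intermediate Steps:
p = 12 (p = 3*4 = 12)
x(d) = 5 + d (x(d) = -7 + (d + 12) = -7 + (12 + d) = 5 + d)
P = -16
x(-9) + l(12)*P = (5 - 9) + 12²*(-16) = -4 + 144*(-16) = -4 - 2304 = -2308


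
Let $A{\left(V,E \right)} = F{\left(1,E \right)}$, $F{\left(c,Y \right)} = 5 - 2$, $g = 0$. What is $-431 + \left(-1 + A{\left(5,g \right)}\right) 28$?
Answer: $-375$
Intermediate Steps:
$F{\left(c,Y \right)} = 3$ ($F{\left(c,Y \right)} = 5 - 2 = 3$)
$A{\left(V,E \right)} = 3$
$-431 + \left(-1 + A{\left(5,g \right)}\right) 28 = -431 + \left(-1 + 3\right) 28 = -431 + 2 \cdot 28 = -431 + 56 = -375$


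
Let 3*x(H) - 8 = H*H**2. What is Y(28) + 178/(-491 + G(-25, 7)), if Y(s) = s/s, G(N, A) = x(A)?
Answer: 98/187 ≈ 0.52406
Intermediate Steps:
x(H) = 8/3 + H**3/3 (x(H) = 8/3 + (H*H**2)/3 = 8/3 + H**3/3)
G(N, A) = 8/3 + A**3/3
Y(s) = 1
Y(28) + 178/(-491 + G(-25, 7)) = 1 + 178/(-491 + (8/3 + (1/3)*7**3)) = 1 + 178/(-491 + (8/3 + (1/3)*343)) = 1 + 178/(-491 + (8/3 + 343/3)) = 1 + 178/(-491 + 117) = 1 + 178/(-374) = 1 + 178*(-1/374) = 1 - 89/187 = 98/187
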